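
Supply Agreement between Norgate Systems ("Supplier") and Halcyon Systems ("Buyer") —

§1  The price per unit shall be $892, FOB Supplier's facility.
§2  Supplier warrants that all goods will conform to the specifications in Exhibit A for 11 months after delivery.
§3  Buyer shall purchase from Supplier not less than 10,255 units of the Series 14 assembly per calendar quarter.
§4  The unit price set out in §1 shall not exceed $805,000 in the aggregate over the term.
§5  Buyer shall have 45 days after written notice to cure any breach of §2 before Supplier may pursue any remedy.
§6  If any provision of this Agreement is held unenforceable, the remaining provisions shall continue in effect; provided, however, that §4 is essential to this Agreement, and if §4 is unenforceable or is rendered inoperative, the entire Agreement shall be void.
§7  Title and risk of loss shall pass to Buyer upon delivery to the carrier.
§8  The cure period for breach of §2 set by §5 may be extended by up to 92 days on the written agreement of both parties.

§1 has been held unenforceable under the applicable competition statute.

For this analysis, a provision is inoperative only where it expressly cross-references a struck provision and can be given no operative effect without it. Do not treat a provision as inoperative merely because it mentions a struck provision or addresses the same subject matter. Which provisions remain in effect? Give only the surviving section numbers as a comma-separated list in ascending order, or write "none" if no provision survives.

none

§1 is struck. §4 does nothing except set the aggregate cap on the unit price by reference to §1; with §1 gone it has no independent effect and is inoperative. §6 makes §4 an essential term, and §4 has been rendered inoperative by the cascade; under §6, the entire Agreement is therefore void. No provision of the Agreement survives.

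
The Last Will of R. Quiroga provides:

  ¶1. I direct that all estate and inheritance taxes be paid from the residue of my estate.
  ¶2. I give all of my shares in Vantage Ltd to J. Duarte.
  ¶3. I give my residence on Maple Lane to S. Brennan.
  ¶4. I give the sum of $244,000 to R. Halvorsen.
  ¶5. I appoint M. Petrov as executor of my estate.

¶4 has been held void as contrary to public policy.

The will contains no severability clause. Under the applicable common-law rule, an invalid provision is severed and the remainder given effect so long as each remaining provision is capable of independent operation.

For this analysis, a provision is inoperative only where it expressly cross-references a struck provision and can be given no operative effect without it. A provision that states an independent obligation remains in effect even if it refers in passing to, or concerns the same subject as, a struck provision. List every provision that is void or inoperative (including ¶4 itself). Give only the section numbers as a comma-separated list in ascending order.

¶4 is struck. No other provision's operative terms depend on ¶4. With no severability clause, the stated default rule severs what cannot stand and enforces each remaining provision that can operate on its own. That leaves ¶1, ¶2, ¶3, and ¶5 in effect.

4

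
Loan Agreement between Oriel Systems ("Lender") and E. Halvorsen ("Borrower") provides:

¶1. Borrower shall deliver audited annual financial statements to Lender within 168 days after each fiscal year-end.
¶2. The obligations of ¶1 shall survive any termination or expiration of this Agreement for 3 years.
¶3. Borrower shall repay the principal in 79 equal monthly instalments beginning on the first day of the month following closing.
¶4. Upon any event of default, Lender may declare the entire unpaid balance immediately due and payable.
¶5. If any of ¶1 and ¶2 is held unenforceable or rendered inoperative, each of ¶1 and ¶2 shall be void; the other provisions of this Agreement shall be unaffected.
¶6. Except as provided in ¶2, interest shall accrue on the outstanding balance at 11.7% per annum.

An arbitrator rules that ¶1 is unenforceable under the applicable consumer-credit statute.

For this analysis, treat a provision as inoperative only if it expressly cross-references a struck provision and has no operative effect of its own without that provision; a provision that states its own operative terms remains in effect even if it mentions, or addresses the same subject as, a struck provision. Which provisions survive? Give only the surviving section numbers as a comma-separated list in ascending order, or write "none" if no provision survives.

¶1 is struck. The only function of ¶2 is the survival period for ¶1, so it cannot stand once ¶1 is removed. Although ¶6 refers to ¶2, its operative terms do not depend on ¶2, so it remains in effect. ¶5 declares ¶1 and ¶2 mutually dependent; since one of them has fallen, all of them are of no effect. The remainder continues in force under ¶5. ¶3, ¶4, ¶5, and ¶6 remain in effect.

3, 4, 5, 6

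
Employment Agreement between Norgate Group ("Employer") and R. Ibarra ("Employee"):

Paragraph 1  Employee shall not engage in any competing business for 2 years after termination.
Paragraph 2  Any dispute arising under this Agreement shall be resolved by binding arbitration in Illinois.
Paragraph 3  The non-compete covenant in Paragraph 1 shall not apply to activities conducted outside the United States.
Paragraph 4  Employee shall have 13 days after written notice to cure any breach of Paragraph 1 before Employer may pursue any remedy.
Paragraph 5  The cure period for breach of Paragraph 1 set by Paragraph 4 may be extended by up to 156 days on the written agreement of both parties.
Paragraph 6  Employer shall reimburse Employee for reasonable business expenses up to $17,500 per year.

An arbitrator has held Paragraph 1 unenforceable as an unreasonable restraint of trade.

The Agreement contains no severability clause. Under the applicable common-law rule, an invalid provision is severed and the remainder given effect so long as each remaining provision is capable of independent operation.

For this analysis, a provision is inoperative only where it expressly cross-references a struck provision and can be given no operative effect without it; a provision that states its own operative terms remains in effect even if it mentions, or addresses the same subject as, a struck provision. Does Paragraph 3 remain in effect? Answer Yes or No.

No

Paragraph 1 is struck. Paragraph 3 operates only by reference to Paragraph 1, so it falls with Paragraph 1. Paragraph 4 merely fixes the cure period for breach of Paragraph 1; with Paragraph 1 gone it has nothing to operate on and falls away. Paragraph 5 does nothing except set the extension of the cure period for breach of Paragraph 1 by reference to Paragraph 4; with Paragraph 4 gone it has no independent effect and is inoperative. With no severability clause, the stated default rule severs what cannot stand and enforces each remaining provision that can operate on its own. Paragraph 2 and Paragraph 6 remain in effect. Paragraph 3 is among the inoperative provisions, so the answer is no.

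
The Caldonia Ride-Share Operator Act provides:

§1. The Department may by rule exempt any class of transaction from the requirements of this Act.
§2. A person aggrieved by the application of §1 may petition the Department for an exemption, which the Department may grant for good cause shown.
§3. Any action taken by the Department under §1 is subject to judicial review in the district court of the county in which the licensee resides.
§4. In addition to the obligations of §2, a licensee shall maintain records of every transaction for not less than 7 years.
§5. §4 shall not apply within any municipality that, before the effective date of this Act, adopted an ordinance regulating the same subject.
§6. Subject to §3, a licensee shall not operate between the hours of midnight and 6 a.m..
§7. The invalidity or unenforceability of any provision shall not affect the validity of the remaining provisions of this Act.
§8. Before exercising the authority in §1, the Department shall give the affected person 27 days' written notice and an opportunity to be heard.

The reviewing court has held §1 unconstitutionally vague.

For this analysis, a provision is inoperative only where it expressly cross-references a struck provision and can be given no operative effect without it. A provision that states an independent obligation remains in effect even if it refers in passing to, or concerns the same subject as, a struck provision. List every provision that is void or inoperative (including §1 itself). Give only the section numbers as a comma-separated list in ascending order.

§1 is struck. §2 operates only by reference to §1, so it falls with §1. §3 operates only by reference to §1, so it falls with §1. §8 has no operative effect of its own apart from §1 and is therefore inoperative. §4 mentions §2 but its own obligation stands independently of §2, so §4 is not affected. Although §6 refers to §3, its operative terms do not depend on §3, so it remains in effect. §7 is a severability clause and preserves every provision that can still be given independent effect. The provisions still in force are §4, §5, §6, and §7.

1, 2, 3, 8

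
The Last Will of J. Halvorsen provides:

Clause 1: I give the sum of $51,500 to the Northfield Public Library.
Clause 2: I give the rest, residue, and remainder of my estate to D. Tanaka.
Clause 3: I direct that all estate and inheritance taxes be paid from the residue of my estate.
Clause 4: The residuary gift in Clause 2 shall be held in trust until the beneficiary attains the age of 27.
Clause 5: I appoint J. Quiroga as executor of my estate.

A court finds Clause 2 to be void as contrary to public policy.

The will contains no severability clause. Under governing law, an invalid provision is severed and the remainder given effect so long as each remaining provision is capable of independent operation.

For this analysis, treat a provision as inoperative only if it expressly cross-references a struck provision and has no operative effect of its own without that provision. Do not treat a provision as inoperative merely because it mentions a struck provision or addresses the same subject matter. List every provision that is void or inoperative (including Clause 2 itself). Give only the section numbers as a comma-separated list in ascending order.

Clause 2 is struck. Clause 4 has no operative effect of its own apart from Clause 2 and is therefore inoperative. Under the stated default rule, only provisions that cannot operate independently fall away; the rest are enforced. That leaves Clause 1, Clause 3, and Clause 5 in effect.

2, 4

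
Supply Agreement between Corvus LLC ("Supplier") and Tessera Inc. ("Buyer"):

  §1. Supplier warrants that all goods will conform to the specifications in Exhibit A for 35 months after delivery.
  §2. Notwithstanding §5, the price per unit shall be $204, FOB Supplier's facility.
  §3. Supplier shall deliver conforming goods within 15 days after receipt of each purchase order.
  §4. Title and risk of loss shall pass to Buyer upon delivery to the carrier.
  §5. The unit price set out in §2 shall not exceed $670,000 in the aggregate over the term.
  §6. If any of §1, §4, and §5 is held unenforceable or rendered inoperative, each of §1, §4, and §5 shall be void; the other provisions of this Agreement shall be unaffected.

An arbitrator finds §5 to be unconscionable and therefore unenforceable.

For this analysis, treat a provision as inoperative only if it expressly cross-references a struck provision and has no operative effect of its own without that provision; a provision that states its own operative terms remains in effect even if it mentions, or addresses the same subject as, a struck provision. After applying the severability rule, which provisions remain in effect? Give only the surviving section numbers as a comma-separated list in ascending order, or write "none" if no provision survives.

2, 3, 6

§5 is struck. §2 mentions §5 but its own obligation stands independently of §5, so §2 is not affected. No other provision's operative terms depend on §5. §6 declares §1, §4, and §5 mutually dependent; since one of them has fallen, all of them are of no effect. That brings down §1 and §4 as well. The remainder continues in force under §6. The provisions still in force are §2, §3, and §6.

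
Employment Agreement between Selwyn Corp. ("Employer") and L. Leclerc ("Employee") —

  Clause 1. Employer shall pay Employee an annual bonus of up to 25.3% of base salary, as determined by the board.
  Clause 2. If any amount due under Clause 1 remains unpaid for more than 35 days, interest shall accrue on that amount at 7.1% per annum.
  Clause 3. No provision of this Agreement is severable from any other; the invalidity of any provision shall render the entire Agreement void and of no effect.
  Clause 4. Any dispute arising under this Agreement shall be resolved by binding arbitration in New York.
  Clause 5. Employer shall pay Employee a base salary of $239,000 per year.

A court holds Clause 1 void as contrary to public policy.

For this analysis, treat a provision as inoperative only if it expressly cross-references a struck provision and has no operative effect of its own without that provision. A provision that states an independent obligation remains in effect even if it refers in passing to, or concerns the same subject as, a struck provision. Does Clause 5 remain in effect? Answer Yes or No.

No

Clause 1 is struck. The whole of Clause 2 is the default interest on the annual bonus, defined by reference to Clause 1, so Clause 2 cannot stand once Clause 1 is removed. Clause 3 provides that the Agreement is not severable, so the invalidity of any one provision voids the entire Agreement. No provision of the Agreement survives. Clause 5 is among the inoperative provisions, so the answer is no.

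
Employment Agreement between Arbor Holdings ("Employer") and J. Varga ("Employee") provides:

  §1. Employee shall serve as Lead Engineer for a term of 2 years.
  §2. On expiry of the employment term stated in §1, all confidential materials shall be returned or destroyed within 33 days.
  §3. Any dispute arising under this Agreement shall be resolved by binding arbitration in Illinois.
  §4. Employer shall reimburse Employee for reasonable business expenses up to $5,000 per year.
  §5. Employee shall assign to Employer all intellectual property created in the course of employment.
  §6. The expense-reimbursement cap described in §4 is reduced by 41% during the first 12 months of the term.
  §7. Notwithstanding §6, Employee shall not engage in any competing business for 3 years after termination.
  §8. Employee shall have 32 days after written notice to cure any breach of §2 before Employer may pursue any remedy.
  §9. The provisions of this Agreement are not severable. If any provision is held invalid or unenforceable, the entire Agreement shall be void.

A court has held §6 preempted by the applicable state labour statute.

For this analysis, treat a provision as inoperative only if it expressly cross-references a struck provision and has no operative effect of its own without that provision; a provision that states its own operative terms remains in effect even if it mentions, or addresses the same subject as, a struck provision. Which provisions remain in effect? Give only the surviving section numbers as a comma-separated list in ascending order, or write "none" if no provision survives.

none

§6 is struck. Nothing else in the Agreement is defined by reference to §6. §9 provides that the Agreement is not severable, so the invalidity of any one provision voids the entire Agreement. No provision of the Agreement survives.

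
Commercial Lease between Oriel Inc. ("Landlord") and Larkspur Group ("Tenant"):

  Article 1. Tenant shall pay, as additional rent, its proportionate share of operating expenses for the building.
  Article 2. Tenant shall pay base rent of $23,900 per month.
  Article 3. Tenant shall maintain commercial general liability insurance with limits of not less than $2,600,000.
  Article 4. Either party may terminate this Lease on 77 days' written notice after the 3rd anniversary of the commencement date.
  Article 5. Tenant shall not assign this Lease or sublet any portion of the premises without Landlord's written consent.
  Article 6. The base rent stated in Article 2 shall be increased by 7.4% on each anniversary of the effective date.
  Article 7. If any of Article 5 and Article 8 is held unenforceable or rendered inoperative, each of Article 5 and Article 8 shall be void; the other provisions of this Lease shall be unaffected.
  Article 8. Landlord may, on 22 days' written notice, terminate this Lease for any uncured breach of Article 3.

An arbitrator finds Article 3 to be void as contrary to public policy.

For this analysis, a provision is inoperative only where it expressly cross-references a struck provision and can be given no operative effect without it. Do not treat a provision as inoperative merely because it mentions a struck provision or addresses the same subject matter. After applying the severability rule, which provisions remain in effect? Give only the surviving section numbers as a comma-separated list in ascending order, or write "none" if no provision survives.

1, 2, 4, 6, 7

Article 3 is struck. The only function of Article 8 is the termination right for breach of Article 3, so it cannot stand once Article 3 is removed. Article 7 declares Article 5 and Article 8 mutually dependent; since one of them has fallen, all of them are of no effect. That brings down Article 5 as well. The remainder continues in force under Article 7. The provisions still in force are Article 1, Article 2, Article 4, Article 6, and Article 7.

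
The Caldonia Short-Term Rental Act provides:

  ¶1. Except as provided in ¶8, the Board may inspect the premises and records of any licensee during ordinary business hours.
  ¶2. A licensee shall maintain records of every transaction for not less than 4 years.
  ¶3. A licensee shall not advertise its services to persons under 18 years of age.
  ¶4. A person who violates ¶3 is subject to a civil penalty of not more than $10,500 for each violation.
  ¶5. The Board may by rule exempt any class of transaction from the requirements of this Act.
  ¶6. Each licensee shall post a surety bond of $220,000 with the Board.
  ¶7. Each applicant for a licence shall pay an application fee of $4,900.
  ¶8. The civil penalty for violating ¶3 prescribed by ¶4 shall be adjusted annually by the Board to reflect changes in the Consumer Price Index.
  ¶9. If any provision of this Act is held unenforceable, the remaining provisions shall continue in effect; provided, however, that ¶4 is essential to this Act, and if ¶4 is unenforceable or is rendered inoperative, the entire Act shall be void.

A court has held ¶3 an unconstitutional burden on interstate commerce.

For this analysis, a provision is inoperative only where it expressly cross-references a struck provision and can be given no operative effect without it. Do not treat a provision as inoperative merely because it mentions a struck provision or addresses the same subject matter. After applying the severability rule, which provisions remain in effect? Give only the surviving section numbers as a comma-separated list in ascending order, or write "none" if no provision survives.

none

¶3 is struck. ¶4 merely fixes the civil penalty for violating ¶3; with ¶3 gone it has nothing to operate on and falls away. ¶8 operates only by reference to ¶4, so it falls with ¶4. ¶9 makes ¶4 an essential term, and ¶4 has been rendered inoperative by the cascade; under ¶9, the entire Act is therefore void. No provision of the Act survives.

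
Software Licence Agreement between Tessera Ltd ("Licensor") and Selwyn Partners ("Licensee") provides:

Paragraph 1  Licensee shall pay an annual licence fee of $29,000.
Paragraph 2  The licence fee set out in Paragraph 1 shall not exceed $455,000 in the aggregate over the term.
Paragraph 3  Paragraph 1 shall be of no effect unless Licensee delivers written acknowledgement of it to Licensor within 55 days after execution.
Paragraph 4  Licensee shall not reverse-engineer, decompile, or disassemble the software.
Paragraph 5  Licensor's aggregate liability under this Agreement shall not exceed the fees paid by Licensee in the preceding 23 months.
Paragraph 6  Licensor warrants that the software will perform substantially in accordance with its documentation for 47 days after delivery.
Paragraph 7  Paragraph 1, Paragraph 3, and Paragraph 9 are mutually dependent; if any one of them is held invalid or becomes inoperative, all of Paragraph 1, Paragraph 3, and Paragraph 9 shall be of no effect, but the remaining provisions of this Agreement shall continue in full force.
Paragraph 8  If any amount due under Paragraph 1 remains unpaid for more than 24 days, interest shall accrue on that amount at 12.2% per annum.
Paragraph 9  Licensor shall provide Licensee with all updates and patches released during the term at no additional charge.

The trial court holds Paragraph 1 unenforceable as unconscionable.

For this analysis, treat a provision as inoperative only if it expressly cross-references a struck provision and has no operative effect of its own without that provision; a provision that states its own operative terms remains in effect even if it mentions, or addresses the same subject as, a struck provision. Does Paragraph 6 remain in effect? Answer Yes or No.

Yes

Paragraph 1 is struck. Paragraph 2 does nothing except set the aggregate cap on the licence fee by reference to Paragraph 1; with Paragraph 1 gone it has no independent effect and is inoperative. Paragraph 3 merely fixes the acknowledgement condition for Paragraph 1; with Paragraph 1 gone it has nothing to operate on and falls away. The whole of Paragraph 8 is the default interest on the licence fee, defined by reference to Paragraph 1, so Paragraph 8 cannot stand once Paragraph 1 is removed. Paragraph 7 declares Paragraph 1, Paragraph 3, and Paragraph 9 mutually dependent; since one of them has fallen, all of them are of no effect. That brings down Paragraph 9 as well. The remainder continues in force under Paragraph 7. Paragraph 4, Paragraph 5, Paragraph 6, and Paragraph 7 remain in effect. Paragraph 6 is among the surviving provisions, so the answer is yes.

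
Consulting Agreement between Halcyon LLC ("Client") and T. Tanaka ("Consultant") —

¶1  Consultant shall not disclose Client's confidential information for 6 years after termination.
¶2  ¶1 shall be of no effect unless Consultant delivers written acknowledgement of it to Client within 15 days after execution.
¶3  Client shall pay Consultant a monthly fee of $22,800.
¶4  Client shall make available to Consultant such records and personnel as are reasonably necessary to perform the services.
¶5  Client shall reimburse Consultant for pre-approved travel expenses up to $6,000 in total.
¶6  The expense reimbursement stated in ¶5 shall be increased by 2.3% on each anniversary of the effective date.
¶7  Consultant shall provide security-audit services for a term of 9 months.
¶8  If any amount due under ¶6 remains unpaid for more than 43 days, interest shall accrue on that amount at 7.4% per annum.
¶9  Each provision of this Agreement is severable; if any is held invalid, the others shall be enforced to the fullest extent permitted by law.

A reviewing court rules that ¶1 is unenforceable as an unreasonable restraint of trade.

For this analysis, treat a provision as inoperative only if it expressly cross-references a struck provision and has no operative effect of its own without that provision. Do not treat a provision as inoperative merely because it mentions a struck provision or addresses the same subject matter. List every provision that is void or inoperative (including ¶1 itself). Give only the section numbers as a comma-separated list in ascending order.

1, 2

¶1 is struck. ¶2 has no operative effect of its own apart from ¶1 and is therefore inoperative. Under the severability clause in ¶9, the remaining provisions continue in force. ¶3, ¶4, ¶5, ¶6, ¶7, ¶8, and ¶9 remain in effect.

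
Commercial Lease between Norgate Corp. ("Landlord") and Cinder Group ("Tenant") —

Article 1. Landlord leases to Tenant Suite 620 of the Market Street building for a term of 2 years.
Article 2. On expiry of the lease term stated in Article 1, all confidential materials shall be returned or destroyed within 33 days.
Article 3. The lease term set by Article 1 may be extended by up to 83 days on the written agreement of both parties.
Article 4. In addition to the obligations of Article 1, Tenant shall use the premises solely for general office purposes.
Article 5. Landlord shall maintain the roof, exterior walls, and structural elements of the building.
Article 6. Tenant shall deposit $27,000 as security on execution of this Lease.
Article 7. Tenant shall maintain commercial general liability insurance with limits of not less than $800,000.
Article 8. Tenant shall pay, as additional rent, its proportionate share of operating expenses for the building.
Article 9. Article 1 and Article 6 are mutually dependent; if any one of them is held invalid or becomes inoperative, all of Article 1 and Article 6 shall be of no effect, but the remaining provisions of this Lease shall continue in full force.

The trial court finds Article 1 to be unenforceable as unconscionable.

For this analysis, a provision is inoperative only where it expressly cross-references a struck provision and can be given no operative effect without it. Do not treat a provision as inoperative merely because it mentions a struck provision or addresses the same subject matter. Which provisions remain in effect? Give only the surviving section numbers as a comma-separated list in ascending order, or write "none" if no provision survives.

Article 1 is struck. Article 2 has no operative effect of its own apart from Article 1 and is therefore inoperative. Article 3 has no operative effect of its own apart from Article 1 and is therefore inoperative. Article 4 mentions Article 1 but its own obligation stands independently of Article 1, so Article 4 is not affected. Article 9 declares Article 1 and Article 6 mutually dependent; since one of them has fallen, all of them are of no effect. That brings down Article 6 as well. The remainder continues in force under Article 9. That leaves Article 4, Article 5, Article 7, Article 8, and Article 9 in effect.

4, 5, 7, 8, 9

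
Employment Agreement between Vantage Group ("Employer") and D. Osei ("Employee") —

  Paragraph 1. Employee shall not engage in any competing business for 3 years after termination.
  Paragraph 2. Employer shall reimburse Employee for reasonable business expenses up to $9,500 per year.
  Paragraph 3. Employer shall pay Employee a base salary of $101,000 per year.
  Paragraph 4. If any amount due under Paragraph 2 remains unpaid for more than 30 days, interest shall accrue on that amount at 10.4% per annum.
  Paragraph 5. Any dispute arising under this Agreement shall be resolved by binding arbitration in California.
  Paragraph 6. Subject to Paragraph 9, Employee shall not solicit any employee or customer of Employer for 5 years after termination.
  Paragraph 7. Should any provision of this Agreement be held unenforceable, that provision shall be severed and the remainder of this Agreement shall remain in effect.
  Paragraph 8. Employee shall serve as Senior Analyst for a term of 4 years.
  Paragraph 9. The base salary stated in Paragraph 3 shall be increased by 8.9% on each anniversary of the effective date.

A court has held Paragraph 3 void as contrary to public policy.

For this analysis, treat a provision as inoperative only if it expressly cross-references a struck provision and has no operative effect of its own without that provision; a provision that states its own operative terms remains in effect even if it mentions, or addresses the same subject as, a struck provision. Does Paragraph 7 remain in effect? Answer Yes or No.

Paragraph 3 is struck. Paragraph 9 operates only by reference to Paragraph 3, so it falls with Paragraph 3. Although Paragraph 6 refers to Paragraph 9, its operative terms do not depend on Paragraph 9, so it remains in effect. Paragraph 7 is a severability clause and preserves every provision that can still be given independent effect. That leaves Paragraph 1, Paragraph 2, Paragraph 4, Paragraph 5, Paragraph 6, Paragraph 7, and Paragraph 8 in effect. Paragraph 7 is among the surviving provisions, so the answer is yes.

Yes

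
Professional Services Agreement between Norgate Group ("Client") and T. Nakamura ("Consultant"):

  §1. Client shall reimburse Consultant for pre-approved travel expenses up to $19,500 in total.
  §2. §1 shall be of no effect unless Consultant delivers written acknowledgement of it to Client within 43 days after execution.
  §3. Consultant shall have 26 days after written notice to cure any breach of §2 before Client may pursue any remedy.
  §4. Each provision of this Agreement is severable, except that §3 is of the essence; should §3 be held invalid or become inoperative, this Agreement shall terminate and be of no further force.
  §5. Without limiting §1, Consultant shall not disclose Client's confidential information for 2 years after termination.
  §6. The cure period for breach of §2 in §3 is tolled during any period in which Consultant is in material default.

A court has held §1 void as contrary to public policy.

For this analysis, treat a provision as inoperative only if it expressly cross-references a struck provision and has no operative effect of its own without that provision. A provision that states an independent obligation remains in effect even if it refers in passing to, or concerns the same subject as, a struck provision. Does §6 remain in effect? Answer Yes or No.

§1 is struck. The only function of §2 is the acknowledgement condition for §1, so it cannot stand once §1 is removed. §3 has no operative effect of its own apart from §2 and is therefore inoperative. §6 does nothing except set the tolling of the cure period for breach of §2 by reference to §3; with §3 gone it has no independent effect and is inoperative. §4 makes §3 an essential term, and §3 has been rendered inoperative by the cascade; under §4, the entire Agreement is therefore void. No provision of the Agreement survives. §6 is among the inoperative provisions, so the answer is no.

No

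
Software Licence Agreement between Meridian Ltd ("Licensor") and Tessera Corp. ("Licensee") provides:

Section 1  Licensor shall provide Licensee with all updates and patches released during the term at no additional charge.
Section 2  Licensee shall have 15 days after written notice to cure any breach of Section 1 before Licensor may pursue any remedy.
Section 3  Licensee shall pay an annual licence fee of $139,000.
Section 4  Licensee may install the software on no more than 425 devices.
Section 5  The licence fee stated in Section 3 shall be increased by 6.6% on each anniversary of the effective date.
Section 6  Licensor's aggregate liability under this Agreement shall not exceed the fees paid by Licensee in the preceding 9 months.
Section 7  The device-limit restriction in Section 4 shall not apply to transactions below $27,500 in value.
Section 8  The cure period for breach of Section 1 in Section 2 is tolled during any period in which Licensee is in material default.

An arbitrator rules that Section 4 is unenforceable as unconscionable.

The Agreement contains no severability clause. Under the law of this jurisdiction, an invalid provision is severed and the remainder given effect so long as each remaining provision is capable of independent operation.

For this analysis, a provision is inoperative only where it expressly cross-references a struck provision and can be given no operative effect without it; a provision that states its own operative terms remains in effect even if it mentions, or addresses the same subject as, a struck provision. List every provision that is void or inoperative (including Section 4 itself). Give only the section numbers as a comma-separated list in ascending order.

Section 4 is struck. Section 7 does nothing except set the carve-out from the device-limit restriction by reference to Section 4; with Section 4 gone it has no independent effect and is inoperative. With no severability clause, the stated default rule severs what cannot stand and enforces each remaining provision that can operate on its own. The provisions still in force are Section 1, Section 2, Section 3, Section 5, Section 6, and Section 8.

4, 7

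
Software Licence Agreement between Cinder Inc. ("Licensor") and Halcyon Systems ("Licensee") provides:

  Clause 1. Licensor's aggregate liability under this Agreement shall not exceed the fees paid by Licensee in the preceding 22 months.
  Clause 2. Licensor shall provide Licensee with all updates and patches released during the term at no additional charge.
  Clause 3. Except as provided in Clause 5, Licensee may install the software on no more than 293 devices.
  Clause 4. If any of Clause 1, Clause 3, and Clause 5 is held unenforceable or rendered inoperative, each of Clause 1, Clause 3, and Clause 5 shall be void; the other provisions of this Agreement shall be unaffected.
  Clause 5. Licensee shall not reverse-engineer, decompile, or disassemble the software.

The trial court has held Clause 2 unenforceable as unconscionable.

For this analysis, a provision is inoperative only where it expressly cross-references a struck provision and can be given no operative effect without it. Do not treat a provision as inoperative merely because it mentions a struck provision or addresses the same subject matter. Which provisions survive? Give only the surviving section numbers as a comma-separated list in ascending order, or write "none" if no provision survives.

Clause 2 is struck. No other provision's operative terms depend on Clause 2. Clause 4 ties Clause 1, Clause 3, and Clause 5 together, but none of those is affected here; the remaining provisions continue in force under Clause 4. Clause 1, Clause 3, Clause 4, and Clause 5 remain in effect.

1, 3, 4, 5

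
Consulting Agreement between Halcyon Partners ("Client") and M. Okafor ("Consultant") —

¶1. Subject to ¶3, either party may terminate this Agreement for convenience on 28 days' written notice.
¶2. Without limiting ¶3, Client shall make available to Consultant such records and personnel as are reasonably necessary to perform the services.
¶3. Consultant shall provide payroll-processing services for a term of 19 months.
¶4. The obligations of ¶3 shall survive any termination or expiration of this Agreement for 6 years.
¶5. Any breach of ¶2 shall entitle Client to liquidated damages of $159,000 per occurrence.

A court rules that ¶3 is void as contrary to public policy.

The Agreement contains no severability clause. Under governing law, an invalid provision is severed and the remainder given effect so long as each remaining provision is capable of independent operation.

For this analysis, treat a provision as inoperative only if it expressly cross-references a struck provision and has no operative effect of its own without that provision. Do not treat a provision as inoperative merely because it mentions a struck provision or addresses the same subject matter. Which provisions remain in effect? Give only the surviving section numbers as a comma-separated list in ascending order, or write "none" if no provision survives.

1, 2, 5

¶3 is struck. ¶4 has no operative effect of its own apart from ¶3 and is therefore inoperative. Although ¶2 refers to ¶3, its operative terms do not depend on ¶3, so it remains in effect. Although ¶1 refers to ¶3, its operative terms do not depend on ¶3, so it remains in effect. Under the stated default rule, only provisions that cannot operate independently fall away; the rest are enforced. ¶1, ¶2, and ¶5 remain in effect.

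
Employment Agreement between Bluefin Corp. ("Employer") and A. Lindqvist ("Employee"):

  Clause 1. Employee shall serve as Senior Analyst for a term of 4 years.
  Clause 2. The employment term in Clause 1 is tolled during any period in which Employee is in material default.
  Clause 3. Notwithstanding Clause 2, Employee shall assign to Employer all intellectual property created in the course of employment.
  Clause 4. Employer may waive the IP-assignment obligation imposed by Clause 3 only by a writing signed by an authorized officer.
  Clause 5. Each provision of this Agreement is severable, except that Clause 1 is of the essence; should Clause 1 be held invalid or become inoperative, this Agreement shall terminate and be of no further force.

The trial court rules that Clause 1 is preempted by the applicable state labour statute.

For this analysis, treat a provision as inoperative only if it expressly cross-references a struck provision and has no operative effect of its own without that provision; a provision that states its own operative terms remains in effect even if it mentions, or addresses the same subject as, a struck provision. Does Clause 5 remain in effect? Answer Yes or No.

No

Clause 1 is struck. Clause 2 operates only by reference to Clause 1, so it falls with Clause 1. Clause 5 makes Clause 1 an essential term, and Clause 1 is the provision held invalid; under Clause 5, the entire Agreement is therefore void. No provision of the Agreement survives. Clause 5 is among the inoperative provisions, so the answer is no.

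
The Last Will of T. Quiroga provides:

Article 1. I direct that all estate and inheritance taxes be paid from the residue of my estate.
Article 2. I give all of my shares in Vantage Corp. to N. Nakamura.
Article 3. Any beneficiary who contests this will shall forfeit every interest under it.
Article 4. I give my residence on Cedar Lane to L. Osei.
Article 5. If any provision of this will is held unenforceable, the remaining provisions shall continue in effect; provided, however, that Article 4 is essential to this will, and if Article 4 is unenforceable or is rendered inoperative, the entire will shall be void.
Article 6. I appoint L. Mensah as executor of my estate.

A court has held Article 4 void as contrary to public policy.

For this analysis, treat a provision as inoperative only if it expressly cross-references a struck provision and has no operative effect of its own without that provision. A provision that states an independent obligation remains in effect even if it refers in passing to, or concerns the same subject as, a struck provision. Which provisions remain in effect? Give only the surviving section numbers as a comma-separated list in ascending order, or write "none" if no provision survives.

none

Article 4 is struck. Nothing else in the will is defined by reference to Article 4. Article 5 makes Article 4 an essential term, and Article 4 is the provision held invalid; under Article 5, the entire will is therefore void. No provision of the will survives.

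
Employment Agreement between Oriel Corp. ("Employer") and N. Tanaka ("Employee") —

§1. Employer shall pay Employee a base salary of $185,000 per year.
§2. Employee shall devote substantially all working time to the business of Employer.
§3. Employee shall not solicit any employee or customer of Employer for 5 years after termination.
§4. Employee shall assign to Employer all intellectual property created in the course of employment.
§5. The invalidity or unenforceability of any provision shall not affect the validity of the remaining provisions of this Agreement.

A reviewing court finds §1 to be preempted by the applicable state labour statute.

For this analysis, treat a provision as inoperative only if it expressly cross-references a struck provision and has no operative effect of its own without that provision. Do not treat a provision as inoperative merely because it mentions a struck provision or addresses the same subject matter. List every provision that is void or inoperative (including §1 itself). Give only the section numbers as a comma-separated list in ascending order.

§1 is struck. No other provision's operative terms depend on §1. Under the severability clause in §5, the remaining provisions continue in force. §2, §3, §4, and §5 remain in effect.

1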